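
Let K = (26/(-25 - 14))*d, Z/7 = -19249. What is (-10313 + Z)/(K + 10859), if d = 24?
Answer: -145056/10843 ≈ -13.378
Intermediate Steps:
Z = -134743 (Z = 7*(-19249) = -134743)
K = -16 (K = (26/(-25 - 14))*24 = (26/(-39))*24 = (26*(-1/39))*24 = -⅔*24 = -16)
(-10313 + Z)/(K + 10859) = (-10313 - 134743)/(-16 + 10859) = -145056/10843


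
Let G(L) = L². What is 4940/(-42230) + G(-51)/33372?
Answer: -5935/152028 ≈ -0.039039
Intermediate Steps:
4940/(-42230) + G(-51)/33372 = 4940/(-42230) + (-51)²/33372 = 4940*(-1/42230) + 2601*(1/33372) = -494/4223 + 289/3708 = -5935/152028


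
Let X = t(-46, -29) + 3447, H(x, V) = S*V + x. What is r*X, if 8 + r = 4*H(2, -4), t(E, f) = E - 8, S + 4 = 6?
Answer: -108576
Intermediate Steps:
S = 2 (S = -4 + 6 = 2)
H(x, V) = x + 2*V (H(x, V) = 2*V + x = x + 2*V)
t(E, f) = -8 + E
X = 3393 (X = (-8 - 46) + 3447 = -54 + 3447 = 3393)
r = -32 (r = -8 + 4*(2 + 2*(-4)) = -8 + 4*(2 - 8) = -8 + 4*(-6) = -8 - 24 = -32)
r*X = -32*3393 = -108576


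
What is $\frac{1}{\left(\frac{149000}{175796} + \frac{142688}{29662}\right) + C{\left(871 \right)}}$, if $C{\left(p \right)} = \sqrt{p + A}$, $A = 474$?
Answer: $- \frac{2403835346378657514}{557826525117033855109} + \frac{424853172186449161 \sqrt{1345}}{557826525117033855109} \approx 0.023623$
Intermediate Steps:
$C{\left(p \right)} = \sqrt{474 + p}$ ($C{\left(p \right)} = \sqrt{p + 474} = \sqrt{474 + p}$)
$\frac{1}{\left(\frac{149000}{175796} + \frac{142688}{29662}\right) + C{\left(871 \right)}} = \frac{1}{\left(\frac{149000}{175796} + \frac{142688}{29662}\right) + \sqrt{474 + 871}} = \frac{1}{\left(149000 \cdot \frac{1}{175796} + 142688 \cdot \frac{1}{29662}\right) + \sqrt{1345}} = \frac{1}{\left(\frac{37250}{43949} + \frac{71344}{14831}\right) + \sqrt{1345}} = \frac{1}{\frac{3687952206}{651807619} + \sqrt{1345}}$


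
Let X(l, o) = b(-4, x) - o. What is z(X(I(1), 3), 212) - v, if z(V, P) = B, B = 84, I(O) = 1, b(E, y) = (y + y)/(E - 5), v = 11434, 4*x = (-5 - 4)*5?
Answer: -11350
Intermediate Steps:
x = -45/4 (x = ((-5 - 4)*5)/4 = (-9*5)/4 = (¼)*(-45) = -45/4 ≈ -11.250)
b(E, y) = 2*y/(-5 + E) (b(E, y) = (2*y)/(-5 + E) = 2*y/(-5 + E))
X(l, o) = 5/2 - o (X(l, o) = 2*(-45/4)/(-5 - 4) - o = 2*(-45/4)/(-9) - o = 2*(-45/4)*(-⅑) - o = 5/2 - o)
z(V, P) = 84
z(X(I(1), 3), 212) - v = 84 - 1*11434 = 84 - 11434 = -11350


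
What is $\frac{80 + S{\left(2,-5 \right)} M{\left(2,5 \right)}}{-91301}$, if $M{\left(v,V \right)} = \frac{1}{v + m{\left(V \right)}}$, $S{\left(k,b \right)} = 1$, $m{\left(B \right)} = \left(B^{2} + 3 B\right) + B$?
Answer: $- \frac{3761}{4291147} \approx -0.00087646$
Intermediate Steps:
$m{\left(B \right)} = B^{2} + 4 B$
$M{\left(v,V \right)} = \frac{1}{v + V \left(4 + V\right)}$
$\frac{80 + S{\left(2,-5 \right)} M{\left(2,5 \right)}}{-91301} = \frac{80 + 1 \frac{1}{2 + 5 \left(4 + 5\right)}}{-91301} = \left(80 + 1 \frac{1}{2 + 5 \cdot 9}\right) \left(- \frac{1}{91301}\right) = \left(80 + 1 \frac{1}{2 + 45}\right) \left(- \frac{1}{91301}\right) = \left(80 + 1 \cdot \frac{1}{47}\right) \left(- \frac{1}{91301}\right) = \left(80 + \frac{1}{47}\right) \left(- \frac{1}{91301}\right) = \frac{3761}{47} \left(- \frac{1}{91301}\right) = - \frac{3761}{4291147}$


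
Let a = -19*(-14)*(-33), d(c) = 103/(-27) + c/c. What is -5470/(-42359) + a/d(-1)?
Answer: 264204023/84718 ≈ 3118.6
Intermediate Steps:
d(c) = -76/27 (d(c) = 103*(-1/27) + 1 = -103/27 + 1 = -76/27)
a = -8778 (a = 266*(-33) = -8778)
-5470/(-42359) + a/d(-1) = -5470/(-42359) - 8778/(-76/27) = -5470*(-1/42359) - 8778*(-27/76) = 5470/42359 + 6237/2 = 264204023/84718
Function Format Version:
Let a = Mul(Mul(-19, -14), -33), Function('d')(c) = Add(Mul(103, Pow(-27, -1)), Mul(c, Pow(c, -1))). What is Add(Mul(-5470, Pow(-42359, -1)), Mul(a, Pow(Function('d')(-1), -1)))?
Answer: Rational(264204023, 84718) ≈ 3118.6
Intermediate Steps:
Function('d')(c) = Rational(-76, 27) (Function('d')(c) = Add(Mul(103, Rational(-1, 27)), 1) = Add(Rational(-103, 27), 1) = Rational(-76, 27))
a = -8778 (a = Mul(266, -33) = -8778)
Add(Mul(-5470, Pow(-42359, -1)), Mul(a, Pow(Function('d')(-1), -1))) = Add(Mul(-5470, Pow(-42359, -1)), Mul(-8778, Pow(Rational(-76, 27), -1))) = Add(Mul(-5470, Rational(-1, 42359)), Mul(-8778, Rational(-27, 76))) = Add(Rational(5470, 42359), Rational(6237, 2)) = Rational(264204023, 84718)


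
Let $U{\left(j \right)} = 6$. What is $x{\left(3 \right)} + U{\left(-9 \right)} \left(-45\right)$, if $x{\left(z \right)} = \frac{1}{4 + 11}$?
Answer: $- \frac{4049}{15} \approx -269.93$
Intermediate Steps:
$x{\left(z \right)} = \frac{1}{15}$
$x{\left(3 \right)} + U{\left(-9 \right)} \left(-45\right) = \frac{1}{15} + 6 \left(-45\right) = \frac{1}{15} - 270 = - \frac{4049}{15}$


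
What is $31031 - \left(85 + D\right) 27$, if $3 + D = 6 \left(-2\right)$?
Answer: $29141$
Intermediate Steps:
$D = -15$ ($D = -3 + 6 \left(-2\right) = -3 - 12 = -15$)
$31031 - \left(85 + D\right) 27 = 31031 - \left(85 - 15\right) 27 = 31031 - 70 \cdot 27 = 31031 - 1890 = 29141$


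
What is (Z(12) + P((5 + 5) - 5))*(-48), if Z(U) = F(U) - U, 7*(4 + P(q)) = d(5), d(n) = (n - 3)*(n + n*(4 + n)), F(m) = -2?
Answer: 1248/7 ≈ 178.29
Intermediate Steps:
d(n) = (-3 + n)*(n + n*(4 + n))
P(q) = 72/7 (P(q) = -4 + (5*(-15 + 5² + 2*5))/7 = -4 + (5*(-15 + 25 + 10))/7 = -4 + (5*20)/7 = -4 + (⅐)*100 = -4 + 100/7 = 72/7)
Z(U) = -2 - U
(Z(12) + P((5 + 5) - 5))*(-48) = ((-2 - 1*12) + 72/7)*(-48) = ((-2 - 12) + 72/7)*(-48) = (-14 + 72/7)*(-48) = -26/7*(-48) = 1248/7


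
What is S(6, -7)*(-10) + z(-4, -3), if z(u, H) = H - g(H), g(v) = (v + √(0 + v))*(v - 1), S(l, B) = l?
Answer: -75 + 4*I*√3 ≈ -75.0 + 6.9282*I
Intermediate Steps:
g(v) = (-1 + v)*(v + √v) (g(v) = (v + √v)*(-1 + v) = (-1 + v)*(v + √v))
z(u, H) = √H - H² - H^(3/2) + 2*H (z(u, H) = H - (H² + H^(3/2) - H - √H) = H + (H + √H - H² - H^(3/2)) = √H - H² - H^(3/2) + 2*H)
S(6, -7)*(-10) + z(-4, -3) = 6*(-10) + (√(-3) - 1*(-3)² - (-3)^(3/2) + 2*(-3)) = -60 + (I*√3 - 1*9 - (-3)*I*√3 - 6) = -60 + (I*√3 - 9 + 3*I*√3 - 6) = -60 + (-15 + 4*I*√3) = -75 + 4*I*√3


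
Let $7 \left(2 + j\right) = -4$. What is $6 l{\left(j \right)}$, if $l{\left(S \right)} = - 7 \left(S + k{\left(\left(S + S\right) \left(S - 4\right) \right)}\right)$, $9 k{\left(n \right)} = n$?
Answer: $- \frac{348}{7} \approx -49.714$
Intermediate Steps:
$j = - \frac{18}{7}$ ($j = -2 + \frac{1}{7} \left(-4\right) = -2 - \frac{4}{7} = - \frac{18}{7} \approx -2.5714$)
$k{\left(n \right)} = \frac{n}{9}$
$l{\left(S \right)} = - 7 S - \frac{14 S \left(-4 + S\right)}{9}$ ($l{\left(S \right)} = - 7 \left(S + \frac{\left(S + S\right) \left(S - 4\right)}{9}\right) = - 7 \left(S + \frac{2 S \left(-4 + S\right)}{9}\right) = - 7 S - \frac{14 S \left(-4 + S\right)}{9}$)
$6 l{\left(j \right)} = 6 \cdot \frac{7}{9} \left(- \frac{18}{7}\right) \left(-1 - - \frac{36}{7}\right) = 6 \cdot \frac{7}{9} \left(- \frac{18}{7}\right) \left(-1 + \frac{36}{7}\right) = 6 \cdot \frac{7}{9} \left(- \frac{18}{7}\right) \frac{29}{7} = 6 \left(- \frac{58}{7}\right) = - \frac{348}{7}$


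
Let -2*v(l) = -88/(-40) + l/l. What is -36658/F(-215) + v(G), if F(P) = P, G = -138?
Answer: 36314/215 ≈ 168.90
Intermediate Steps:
v(l) = -8/5 (v(l) = -(-88/(-40) + l/l)/2 = -(-88*(-1/40) + 1)/2 = -(11/5 + 1)/2 = -½*16/5 = -8/5)
-36658/F(-215) + v(G) = -36658/(-215) - 8/5 = -36658*(-1/215) - 8/5 = 36658/215 - 8/5 = 36314/215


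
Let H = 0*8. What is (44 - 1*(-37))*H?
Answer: 0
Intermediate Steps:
H = 0
(44 - 1*(-37))*H = (44 - 1*(-37))*0 = (44 + 37)*0 = 81*0 = 0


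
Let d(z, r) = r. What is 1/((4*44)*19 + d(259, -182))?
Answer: 1/3162 ≈ 0.00031626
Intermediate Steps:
1/((4*44)*19 + d(259, -182)) = 1/((4*44)*19 - 182) = 1/(176*19 - 182) = 1/(3344 - 182) = 1/3162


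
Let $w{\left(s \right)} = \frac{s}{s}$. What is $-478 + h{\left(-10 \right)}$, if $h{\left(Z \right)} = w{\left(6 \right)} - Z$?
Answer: $-467$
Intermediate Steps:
$w{\left(s \right)} = 1$
$h{\left(Z \right)} = 1 - Z$
$-478 + h{\left(-10 \right)} = -478 + \left(1 - -10\right) = -478 + \left(1 + 10\right) = -478 + 11 = -467$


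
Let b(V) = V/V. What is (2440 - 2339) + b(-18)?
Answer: 102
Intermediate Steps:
b(V) = 1
(2440 - 2339) + b(-18) = (2440 - 2339) + 1 = 101 + 1 = 102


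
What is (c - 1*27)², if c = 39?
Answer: 144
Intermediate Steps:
(c - 1*27)² = (39 - 1*27)² = (39 - 27)² = 12² = 144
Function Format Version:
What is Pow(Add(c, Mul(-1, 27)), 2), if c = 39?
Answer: 144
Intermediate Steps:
Pow(Add(c, Mul(-1, 27)), 2) = Pow(Add(39, Mul(-1, 27)), 2) = Pow(Add(39, -27), 2) = Pow(12, 2) = 144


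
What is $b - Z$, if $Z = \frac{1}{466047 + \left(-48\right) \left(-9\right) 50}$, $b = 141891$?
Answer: $\frac{69192720476}{487647} \approx 1.4189 \cdot 10^{5}$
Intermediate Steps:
$Z = \frac{1}{487647}$ ($Z = \frac{1}{466047 + 432 \cdot 50} = \frac{1}{466047 + 21600} = \frac{1}{487647} \approx 2.0507 \cdot 10^{-6}$)
$b - Z = 141891 - \frac{1}{487647} = \frac{69192720476}{487647}$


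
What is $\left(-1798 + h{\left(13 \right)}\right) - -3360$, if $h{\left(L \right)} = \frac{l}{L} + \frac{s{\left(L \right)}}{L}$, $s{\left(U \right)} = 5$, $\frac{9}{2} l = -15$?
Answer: $\frac{60923}{39} \approx 1562.1$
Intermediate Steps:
$l = - \frac{10}{3}$ ($l = \frac{2}{9} \left(-15\right) = - \frac{10}{3} \approx -3.3333$)
$h{\left(L \right)} = \frac{5}{3 L}$ ($h{\left(L \right)} = - \frac{10}{3 L} + \frac{5}{L} = \frac{5}{3 L}$)
$\left(-1798 + h{\left(13 \right)}\right) - -3360 = \left(-1798 + \frac{5}{3 \cdot 13}\right) - -3360 = \left(-1798 + \frac{5}{3} \cdot \frac{1}{13}\right) + 3360 = \left(-1798 + \frac{5}{39}\right) + 3360 = - \frac{70117}{39} + 3360 = \frac{60923}{39}$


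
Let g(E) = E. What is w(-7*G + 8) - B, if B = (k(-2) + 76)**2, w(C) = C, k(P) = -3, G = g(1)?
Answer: -5328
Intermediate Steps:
G = 1
B = 5329 (B = (-3 + 76)**2 = 73**2 = 5329)
w(-7*G + 8) - B = (-7*1 + 8) - 1*5329 = (-7 + 8) - 5329 = 1 - 5329 = -5328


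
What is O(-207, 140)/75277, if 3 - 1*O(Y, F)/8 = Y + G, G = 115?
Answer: 760/75277 ≈ 0.010096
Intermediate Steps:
O(Y, F) = -896 - 8*Y (O(Y, F) = 24 - 8*(Y + 115) = 24 - 8*(115 + Y) = 24 + (-920 - 8*Y) = -896 - 8*Y)
O(-207, 140)/75277 = (-896 - 8*(-207))/75277 = (-896 + 1656)*(1/75277) = 760*(1/75277) = 760/75277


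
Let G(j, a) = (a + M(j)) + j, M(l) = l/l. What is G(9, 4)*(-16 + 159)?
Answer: 2002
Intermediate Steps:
M(l) = 1
G(j, a) = 1 + a + j (G(j, a) = (a + 1) + j = (1 + a) + j = 1 + a + j)
G(9, 4)*(-16 + 159) = (1 + 4 + 9)*(-16 + 159) = 14*143 = 2002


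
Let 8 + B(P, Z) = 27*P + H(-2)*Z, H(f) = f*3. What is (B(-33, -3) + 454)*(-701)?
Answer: 299327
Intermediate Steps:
H(f) = 3*f
B(P, Z) = -8 - 6*Z + 27*P (B(P, Z) = -8 + (27*P + (3*(-2))*Z) = -8 + (27*P - 6*Z) = -8 + (-6*Z + 27*P) = -8 - 6*Z + 27*P)
(B(-33, -3) + 454)*(-701) = ((-8 - 6*(-3) + 27*(-33)) + 454)*(-701) = ((-8 + 18 - 891) + 454)*(-701) = (-881 + 454)*(-701) = -427*(-701) = 299327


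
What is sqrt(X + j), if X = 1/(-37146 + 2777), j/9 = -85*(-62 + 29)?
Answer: 2*sqrt(7455026222519)/34369 ≈ 158.89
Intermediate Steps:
j = 25245 (j = 9*(-85*(-62 + 29)) = 9*(-85*(-33)) = 9*2805 = 25245)
X = -1/34369 (X = 1/(-34369) = -1/34369 ≈ -2.9096e-5)
sqrt(X + j) = sqrt(-1/34369 + 25245) = sqrt(867645404/34369) = 2*sqrt(7455026222519)/34369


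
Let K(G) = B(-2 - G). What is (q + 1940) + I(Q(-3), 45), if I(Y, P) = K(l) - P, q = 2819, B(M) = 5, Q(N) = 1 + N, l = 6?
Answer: 4719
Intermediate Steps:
K(G) = 5
I(Y, P) = 5 - P
(q + 1940) + I(Q(-3), 45) = (2819 + 1940) + (5 - 1*45) = 4759 + (5 - 45) = 4759 - 40 = 4719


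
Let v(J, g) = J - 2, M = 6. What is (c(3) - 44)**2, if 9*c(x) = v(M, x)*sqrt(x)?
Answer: 52288/27 - 352*sqrt(3)/9 ≈ 1868.8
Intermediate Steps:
v(J, g) = -2 + J
c(x) = 4*sqrt(x)/9 (c(x) = ((-2 + 6)*sqrt(x))/9 = (4*sqrt(x))/9 = 4*sqrt(x)/9)
(c(3) - 44)**2 = (4*sqrt(3)/9 - 44)**2 = (-44 + 4*sqrt(3)/9)**2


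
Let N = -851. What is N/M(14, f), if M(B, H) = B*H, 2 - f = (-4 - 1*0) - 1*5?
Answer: -851/154 ≈ -5.5260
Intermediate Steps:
f = 11 (f = 2 - ((-4 - 1*0) - 1*5) = 2 - ((-4 + 0) - 5) = 2 - (-4 - 5) = 2 - 1*(-9) = 2 + 9 = 11)
N/M(14, f) = -851/(14*11) = -851/154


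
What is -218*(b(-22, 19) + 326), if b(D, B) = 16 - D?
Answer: -79352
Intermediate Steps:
-218*(b(-22, 19) + 326) = -218*((16 - 1*(-22)) + 326) = -218*((16 + 22) + 326) = -218*(38 + 326) = -218*364 = -79352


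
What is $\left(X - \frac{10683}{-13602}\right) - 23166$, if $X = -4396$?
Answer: $- \frac{124962547}{4534} \approx -27561.0$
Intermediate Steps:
$\left(X - \frac{10683}{-13602}\right) - 23166 = \left(-4396 - \frac{10683}{-13602}\right) - 23166 = \left(-4396 - - \frac{3561}{4534}\right) - 23166 = \left(-4396 + \frac{3561}{4534}\right) - 23166 = - \frac{19927903}{4534} - 23166 = - \frac{124962547}{4534}$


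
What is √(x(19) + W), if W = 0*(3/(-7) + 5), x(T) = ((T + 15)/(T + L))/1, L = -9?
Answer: √85/5 ≈ 1.8439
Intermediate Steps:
x(T) = (15 + T)/(-9 + T) (x(T) = ((T + 15)/(T - 9))/1 = ((15 + T)/(-9 + T))*1 = (15 + T)/(-9 + T))
W = 0 (W = 0*(3*(-⅐) + 5) = 0*(-3/7 + 5) = 0*(32/7) = 0)
√(x(19) + W) = √((15 + 19)/(-9 + 19) + 0) = √(34/10 + 0) = √((⅒)*34 + 0) = √(17/5 + 0) = √(17/5) = √85/5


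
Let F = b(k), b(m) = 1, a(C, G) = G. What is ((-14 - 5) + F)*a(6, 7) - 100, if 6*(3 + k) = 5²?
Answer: -226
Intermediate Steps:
k = 7/6 (k = -3 + (⅙)*5² = -3 + (⅙)*25 = -3 + 25/6 = 7/6 ≈ 1.1667)
F = 1
((-14 - 5) + F)*a(6, 7) - 100 = ((-14 - 5) + 1)*7 - 100 = (-19 + 1)*7 - 100 = -18*7 - 100 = -126 - 100 = -226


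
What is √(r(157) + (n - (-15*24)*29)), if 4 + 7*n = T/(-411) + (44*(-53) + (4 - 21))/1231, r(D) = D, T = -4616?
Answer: 2*√33231499295138571/3541587 ≈ 102.95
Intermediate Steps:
n = 2693093/3541587 (n = -4/7 + (-4616/(-411) + (44*(-53) + (4 - 21))/1231)/7 = -4/7 + (-4616*(-1/411) + (-2332 - 17)*(1/1231))/7 = -4/7 + (4616/411 - 2349*1/1231)/7 = -4/7 + (4616/411 - 2349/1231)/7 = -4/7 + (⅐)*(4716857/505941) = -4/7 + 4716857/3541587 = 2693093/3541587 ≈ 0.76042)
√(r(157) + (n - (-15*24)*29)) = √(157 + (2693093/3541587 - (-15*24)*29)) = √(157 + (2693093/3541587 - (-360)*29)) = √(157 + (2693093/3541587 - 1*(-10440))) = √(157 + (2693093/3541587 + 10440)) = √(157 + 36976861373/3541587) = √(37532890532/3541587) = 2*√33231499295138571/3541587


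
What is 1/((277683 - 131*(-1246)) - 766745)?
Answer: -1/325836 ≈ -3.0690e-6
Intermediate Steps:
1/((277683 - 131*(-1246)) - 766745) = 1/((277683 + 163226) - 766745) = 1/(440909 - 766745) = 1/(-325836) = -1/325836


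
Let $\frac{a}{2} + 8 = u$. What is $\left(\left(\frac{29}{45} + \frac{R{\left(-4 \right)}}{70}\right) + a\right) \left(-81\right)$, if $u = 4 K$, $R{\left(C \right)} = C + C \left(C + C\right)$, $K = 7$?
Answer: $- \frac{16623}{5} \approx -3324.6$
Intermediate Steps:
$R{\left(C \right)} = C + 2 C^{2}$ ($R{\left(C \right)} = C + C 2 C = C + 2 C^{2}$)
$u = 28$ ($u = 4 \cdot 7 = 28$)
$a = 40$ ($a = -16 + 2 \cdot 28 = -16 + 56 = 40$)
$\left(\left(\frac{29}{45} + \frac{R{\left(-4 \right)}}{70}\right) + a\right) \left(-81\right) = \left(\left(\frac{29}{45} + \frac{\left(-4\right) \left(1 + 2 \left(-4\right)\right)}{70}\right) + 40\right) \left(-81\right) = \left(\left(29 \cdot \frac{1}{45} + - 4 \left(1 - 8\right) \frac{1}{70}\right) + 40\right) \left(-81\right) = \left(\left(\frac{29}{45} + \left(-4\right) \left(-7\right) \frac{1}{70}\right) + 40\right) \left(-81\right) = \left(\left(\frac{29}{45} + 28 \cdot \frac{1}{70}\right) + 40\right) \left(-81\right) = \left(\left(\frac{29}{45} + \frac{2}{5}\right) + 40\right) \left(-81\right) = \left(\frac{47}{45} + 40\right) \left(-81\right) = \frac{1847}{45} \left(-81\right) = - \frac{16623}{5}$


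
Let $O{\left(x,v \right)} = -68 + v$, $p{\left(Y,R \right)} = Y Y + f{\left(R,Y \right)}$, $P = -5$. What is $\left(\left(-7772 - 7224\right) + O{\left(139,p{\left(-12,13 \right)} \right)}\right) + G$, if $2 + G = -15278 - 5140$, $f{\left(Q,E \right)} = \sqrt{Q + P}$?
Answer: $-35340 + 2 \sqrt{2} \approx -35337.0$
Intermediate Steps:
$f{\left(Q,E \right)} = \sqrt{-5 + Q}$ ($f{\left(Q,E \right)} = \sqrt{Q - 5} = \sqrt{-5 + Q}$)
$p{\left(Y,R \right)} = Y^{2} + \sqrt{-5 + R}$ ($p{\left(Y,R \right)} = Y Y + \sqrt{-5 + R} = Y^{2} + \sqrt{-5 + R}$)
$G = -20420$ ($G = -2 - 20418 = -20420$)
$\left(\left(-7772 - 7224\right) + O{\left(139,p{\left(-12,13 \right)} \right)}\right) + G = \left(\left(-7772 - 7224\right) + \left(-68 + \left(\left(-12\right)^{2} + \sqrt{-5 + 13}\right)\right)\right) - 20420 = \left(-14996 + \left(-68 + \left(144 + \sqrt{8}\right)\right)\right) - 20420 = \left(-14996 + \left(-68 + \left(144 + 2 \sqrt{2}\right)\right)\right) - 20420 = \left(-14996 + \left(76 + 2 \sqrt{2}\right)\right) - 20420 = \left(-14920 + 2 \sqrt{2}\right) - 20420 = -35340 + 2 \sqrt{2}$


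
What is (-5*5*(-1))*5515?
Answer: 137875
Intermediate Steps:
(-5*5*(-1))*5515 = -25*(-1)*5515 = 25*5515 = 137875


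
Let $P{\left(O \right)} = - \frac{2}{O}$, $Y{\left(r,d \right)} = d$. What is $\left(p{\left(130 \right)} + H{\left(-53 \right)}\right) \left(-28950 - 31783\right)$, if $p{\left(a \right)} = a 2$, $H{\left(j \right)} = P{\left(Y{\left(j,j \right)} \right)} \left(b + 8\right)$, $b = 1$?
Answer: $- \frac{837993934}{53} \approx -1.5811 \cdot 10^{7}$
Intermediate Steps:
$H{\left(j \right)} = - \frac{18}{j}$ ($H{\left(j \right)} = - \frac{2}{j} \left(1 + 8\right) = - \frac{2}{j} 9 = - \frac{18}{j}$)
$p{\left(a \right)} = 2 a$
$\left(p{\left(130 \right)} + H{\left(-53 \right)}\right) \left(-28950 - 31783\right) = \left(2 \cdot 130 - \frac{18}{-53}\right) \left(-28950 - 31783\right) = \left(260 - - \frac{18}{53}\right) \left(-60733\right) = \left(260 + \frac{18}{53}\right) \left(-60733\right) = \frac{13798}{53} \left(-60733\right) = - \frac{837993934}{53}$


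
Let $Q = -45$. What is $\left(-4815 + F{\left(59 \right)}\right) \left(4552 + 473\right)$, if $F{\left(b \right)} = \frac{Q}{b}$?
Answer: $- \frac{1427753250}{59} \approx -2.4199 \cdot 10^{7}$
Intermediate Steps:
$F{\left(b \right)} = - \frac{45}{b}$
$\left(-4815 + F{\left(59 \right)}\right) \left(4552 + 473\right) = \left(-4815 - \frac{45}{59}\right) \left(4552 + 473\right) = \left(-4815 - \frac{45}{59}\right) 5025 = \left(- \frac{284130}{59}\right) 5025 = - \frac{1427753250}{59}$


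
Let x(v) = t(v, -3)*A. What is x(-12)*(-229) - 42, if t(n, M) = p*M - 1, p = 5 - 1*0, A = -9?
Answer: -33018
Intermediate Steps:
p = 5 (p = 5 + 0 = 5)
t(n, M) = -1 + 5*M (t(n, M) = 5*M - 1 = -1 + 5*M)
x(v) = 144 (x(v) = (-1 + 5*(-3))*(-9) = (-1 - 15)*(-9) = -16*(-9) = 144)
x(-12)*(-229) - 42 = 144*(-229) - 42 = -32976 - 42 = -33018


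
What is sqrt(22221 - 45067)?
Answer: I*sqrt(22846) ≈ 151.15*I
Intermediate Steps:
sqrt(22221 - 45067) = sqrt(-22846) = I*sqrt(22846)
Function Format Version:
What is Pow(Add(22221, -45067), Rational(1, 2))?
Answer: Mul(I, Pow(22846, Rational(1, 2))) ≈ Mul(151.15, I)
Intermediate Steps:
Pow(Add(22221, -45067), Rational(1, 2)) = Pow(-22846, Rational(1, 2)) = Mul(I, Pow(22846, Rational(1, 2)))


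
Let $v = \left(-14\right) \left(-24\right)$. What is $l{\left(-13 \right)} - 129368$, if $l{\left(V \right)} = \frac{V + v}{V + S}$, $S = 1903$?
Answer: $- \frac{244505197}{1890} \approx -1.2937 \cdot 10^{5}$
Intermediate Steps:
$v = 336$
$l{\left(V \right)} = \frac{336 + V}{1903 + V}$ ($l{\left(V \right)} = \frac{V + 336}{V + 1903} = \frac{336 + V}{1903 + V}$)
$l{\left(-13 \right)} - 129368 = \frac{336 - 13}{1903 - 13} - 129368 = \frac{1}{1890} \cdot 323 - 129368 = \frac{323}{1890} - 129368 = - \frac{244505197}{1890}$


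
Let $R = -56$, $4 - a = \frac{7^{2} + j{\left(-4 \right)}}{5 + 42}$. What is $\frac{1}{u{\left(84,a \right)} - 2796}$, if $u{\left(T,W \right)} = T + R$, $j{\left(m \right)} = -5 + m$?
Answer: $- \frac{1}{2768} \approx -0.00036127$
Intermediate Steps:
$a = \frac{148}{47}$ ($a = 4 - \frac{7^{2} - 9}{5 + 42} = 4 - \frac{49 - 9}{47} = 4 - 40 \cdot \frac{1}{47} = 4 - \frac{40}{47} = \frac{148}{47} \approx 3.1489$)
$u{\left(T,W \right)} = -56 + T$ ($u{\left(T,W \right)} = T - 56 = -56 + T$)
$\frac{1}{u{\left(84,a \right)} - 2796} = \frac{1}{\left(-56 + 84\right) - 2796} = \frac{1}{28 - 2796} = \frac{1}{-2768} = - \frac{1}{2768}$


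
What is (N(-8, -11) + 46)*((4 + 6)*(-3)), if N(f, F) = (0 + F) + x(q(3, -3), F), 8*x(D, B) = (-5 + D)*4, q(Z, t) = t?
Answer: -930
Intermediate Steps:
x(D, B) = -5/2 + D/2 (x(D, B) = ((-5 + D)*4)/8 = (-20 + 4*D)/8 = -5/2 + D/2)
N(f, F) = -4 + F (N(f, F) = (0 + F) + (-5/2 + (½)*(-3)) = F + (-5/2 - 3/2) = F - 4 = -4 + F)
(N(-8, -11) + 46)*((4 + 6)*(-3)) = ((-4 - 11) + 46)*((4 + 6)*(-3)) = (-15 + 46)*(10*(-3)) = 31*(-30) = -930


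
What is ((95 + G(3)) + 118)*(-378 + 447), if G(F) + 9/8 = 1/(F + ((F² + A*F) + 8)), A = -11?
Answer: 1519863/104 ≈ 14614.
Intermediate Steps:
G(F) = -9/8 + 1/(8 + F² - 10*F) (G(F) = -9/8 + 1/(F + ((F² - 11*F) + 8)) = -9/8 + 1/(F + (8 + F² - 11*F)) = -9/8 + 1/(8 + F² - 10*F))
((95 + G(3)) + 118)*(-378 + 447) = ((95 + (-64 - 9*3² + 90*3)/(8*(8 + 3² - 10*3))) + 118)*(-378 + 447) = ((95 + (-64 - 9*9 + 270)/(8*(8 + 9 - 30))) + 118)*69 = ((95 + (⅛)*(-64 - 81 + 270)/(-13)) + 118)*69 = ((95 + (⅛)*(-1/13)*125) + 118)*69 = ((95 - 125/104) + 118)*69 = (9755/104 + 118)*69 = (22027/104)*69 = 1519863/104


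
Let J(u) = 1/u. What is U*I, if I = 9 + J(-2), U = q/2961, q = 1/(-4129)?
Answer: -17/24451938 ≈ -6.9524e-7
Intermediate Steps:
q = -1/4129 ≈ -0.00024219
U = -1/12225969 (U = -1/4129/2961 = -1/4129*1/2961 = -1/12225969 ≈ -8.1793e-8)
I = 17/2 (I = 9 + 1/(-2) = 9 - ½ = 17/2 ≈ 8.5000)
U*I = -1/12225969*17/2 = -17/24451938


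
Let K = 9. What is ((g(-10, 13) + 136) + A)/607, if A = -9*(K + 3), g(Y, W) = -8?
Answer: 20/607 ≈ 0.032949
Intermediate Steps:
A = -108 (A = -9*(9 + 3) = -9*12 = -108)
((g(-10, 13) + 136) + A)/607 = ((-8 + 136) - 108)/607 = (128 - 108)*(1/607) = 20*(1/607) = 20/607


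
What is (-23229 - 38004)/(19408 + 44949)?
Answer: -61233/64357 ≈ -0.95146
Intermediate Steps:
(-23229 - 38004)/(19408 + 44949) = -61233/64357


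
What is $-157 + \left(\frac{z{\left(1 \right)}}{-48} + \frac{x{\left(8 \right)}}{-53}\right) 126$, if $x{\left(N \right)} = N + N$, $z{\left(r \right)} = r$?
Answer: $- \frac{83809}{424} \approx -197.66$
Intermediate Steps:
$x{\left(N \right)} = 2 N$
$-157 + \left(\frac{z{\left(1 \right)}}{-48} + \frac{x{\left(8 \right)}}{-53}\right) 126 = -157 + \left(1 \frac{1}{-48} + \frac{2 \cdot 8}{-53}\right) 126 = -157 + \left(1 \left(- \frac{1}{48}\right) + 16 \left(- \frac{1}{53}\right)\right) 126 = -157 + \left(- \frac{1}{48} - \frac{16}{53}\right) 126 = -157 - \frac{17241}{424} = - \frac{83809}{424}$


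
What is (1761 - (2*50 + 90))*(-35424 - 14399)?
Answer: -78271933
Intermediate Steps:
(1761 - (2*50 + 90))*(-35424 - 14399) = (1761 - (100 + 90))*(-49823) = (1761 - 1*190)*(-49823) = (1761 - 190)*(-49823) = 1571*(-49823) = -78271933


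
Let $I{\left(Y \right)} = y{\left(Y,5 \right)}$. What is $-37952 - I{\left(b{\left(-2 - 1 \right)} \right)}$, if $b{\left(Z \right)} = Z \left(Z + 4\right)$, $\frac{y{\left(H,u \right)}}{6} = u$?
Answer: $-37982$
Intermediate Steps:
$y{\left(H,u \right)} = 6 u$
$b{\left(Z \right)} = Z \left(4 + Z\right)$
$I{\left(Y \right)} = 30$ ($I{\left(Y \right)} = 6 \cdot 5 = 30$)
$-37952 - I{\left(b{\left(-2 - 1 \right)} \right)} = -37952 - 30 = -37982$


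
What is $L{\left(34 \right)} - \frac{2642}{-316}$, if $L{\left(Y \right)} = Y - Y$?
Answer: $\frac{1321}{158} \approx 8.3608$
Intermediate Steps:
$L{\left(Y \right)} = 0$
$L{\left(34 \right)} - \frac{2642}{-316} = 0 - \frac{2642}{-316} = 0 - - \frac{1321}{158} = 0 + \frac{1321}{158} = \frac{1321}{158}$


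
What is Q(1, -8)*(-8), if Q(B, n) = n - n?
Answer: 0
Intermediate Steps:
Q(B, n) = 0
Q(1, -8)*(-8) = 0*(-8) = 0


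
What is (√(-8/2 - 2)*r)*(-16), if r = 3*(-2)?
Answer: 96*I*√6 ≈ 235.15*I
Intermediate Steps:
r = -6
(√(-8/2 - 2)*r)*(-16) = (√(-8/2 - 2)*(-6))*(-16) = (√(-8*½ - 2)*(-6))*(-16) = (√(-4 - 2)*(-6))*(-16) = (√(-6)*(-6))*(-16) = ((I*√6)*(-6))*(-16) = -6*I*√6*(-16) = 96*I*√6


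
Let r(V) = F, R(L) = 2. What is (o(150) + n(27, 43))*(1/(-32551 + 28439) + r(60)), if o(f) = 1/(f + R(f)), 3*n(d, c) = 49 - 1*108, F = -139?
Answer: 1708038695/625024 ≈ 2732.8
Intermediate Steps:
n(d, c) = -59/3 (n(d, c) = (49 - 1*108)/3 = (49 - 108)/3 = (1/3)*(-59) = -59/3)
r(V) = -139
o(f) = 1/(2 + f) (o(f) = 1/(f + 2) = 1/(2 + f))
(o(150) + n(27, 43))*(1/(-32551 + 28439) + r(60)) = (1/(2 + 150) - 59/3)*(1/(-32551 + 28439) - 139) = (1/152 - 59/3)*(1/(-4112) - 139) = (1/152 - 59/3)*(-1/4112 - 139) = -8965/456*(-571569/4112) = 1708038695/625024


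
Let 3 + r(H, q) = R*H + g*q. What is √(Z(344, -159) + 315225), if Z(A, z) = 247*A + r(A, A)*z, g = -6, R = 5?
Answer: √455366 ≈ 674.81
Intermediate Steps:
r(H, q) = -3 - 6*q + 5*H (r(H, q) = -3 + (5*H - 6*q) = -3 + (-6*q + 5*H) = -3 - 6*q + 5*H)
Z(A, z) = 247*A + z*(-3 - A) (Z(A, z) = 247*A + (-3 - 6*A + 5*A)*z = 247*A + (-3 - A)*z = 247*A + z*(-3 - A))
√(Z(344, -159) + 315225) = √((247*344 - 1*(-159)*(3 + 344)) + 315225) = √((84968 - 1*(-159)*347) + 315225) = √((84968 + 55173) + 315225) = √(140141 + 315225) = √455366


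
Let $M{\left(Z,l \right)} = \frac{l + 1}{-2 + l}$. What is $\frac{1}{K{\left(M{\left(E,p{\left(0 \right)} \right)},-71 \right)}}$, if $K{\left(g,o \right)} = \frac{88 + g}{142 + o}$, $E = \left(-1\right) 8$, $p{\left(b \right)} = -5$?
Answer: $\frac{497}{620} \approx 0.80161$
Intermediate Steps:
$E = -8$
$M{\left(Z,l \right)} = \frac{1 + l}{-2 + l}$
$K{\left(g,o \right)} = \frac{88 + g}{142 + o}$
$\frac{1}{K{\left(M{\left(E,p{\left(0 \right)} \right)},-71 \right)}} = \frac{1}{\frac{1}{142 - 71} \left(88 + \frac{1 - 5}{-2 - 5}\right)} = \frac{1}{\frac{1}{71} \left(88 + \frac{1}{-7} \left(-4\right)\right)} = \frac{1}{\frac{1}{71} \left(88 - - \frac{4}{7}\right)} = \frac{1}{\frac{1}{71} \left(88 + \frac{4}{7}\right)} = \frac{1}{\frac{1}{71} \cdot \frac{620}{7}} = \frac{1}{\frac{620}{497}} = \frac{497}{620}$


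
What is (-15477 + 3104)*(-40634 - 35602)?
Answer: 943268028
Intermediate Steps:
(-15477 + 3104)*(-40634 - 35602) = -12373*(-76236) = 943268028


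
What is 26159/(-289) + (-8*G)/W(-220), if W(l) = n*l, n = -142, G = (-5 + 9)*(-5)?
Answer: -20429023/225709 ≈ -90.510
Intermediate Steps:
G = -20 (G = 4*(-5) = -20)
W(l) = -142*l
26159/(-289) + (-8*G)/W(-220) = 26159/(-289) + (-8*(-20))/((-142*(-220))) = 26159*(-1/289) + 160/31240 = -26159/289 + 160*(1/31240) = -26159/289 + 4/781 = -20429023/225709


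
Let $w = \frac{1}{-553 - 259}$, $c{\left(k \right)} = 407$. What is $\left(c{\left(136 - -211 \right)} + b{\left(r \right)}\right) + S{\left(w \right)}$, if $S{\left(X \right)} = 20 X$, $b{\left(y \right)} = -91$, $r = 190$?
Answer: $\frac{64143}{203} \approx 315.98$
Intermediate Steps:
$w = - \frac{1}{812}$ ($w = \frac{1}{-812} = - \frac{1}{812} \approx -0.0012315$)
$\left(c{\left(136 - -211 \right)} + b{\left(r \right)}\right) + S{\left(w \right)} = \left(407 - 91\right) + 20 \left(- \frac{1}{812}\right) = 316 - \frac{5}{203} = \frac{64143}{203}$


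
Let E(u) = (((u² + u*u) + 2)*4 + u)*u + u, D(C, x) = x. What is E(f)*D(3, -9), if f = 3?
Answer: -2268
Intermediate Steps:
E(u) = u + u*(8 + u + 8*u²) (E(u) = (((u² + u²) + 2)*4 + u)*u + u = ((2*u² + 2)*4 + u)*u + u = ((2 + 2*u²)*4 + u)*u + u = ((8 + 8*u²) + u)*u + u = (8 + u + 8*u²)*u + u = u*(8 + u + 8*u²) + u = u + u*(8 + u + 8*u²))
E(f)*D(3, -9) = (3*(9 + 3 + 8*3²))*(-9) = (3*(9 + 3 + 8*9))*(-9) = (3*(9 + 3 + 72))*(-9) = (3*84)*(-9) = 252*(-9) = -2268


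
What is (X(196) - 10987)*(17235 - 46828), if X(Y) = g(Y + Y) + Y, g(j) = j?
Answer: 307737607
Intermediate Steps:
X(Y) = 3*Y (X(Y) = (Y + Y) + Y = 2*Y + Y = 3*Y)
(X(196) - 10987)*(17235 - 46828) = (3*196 - 10987)*(17235 - 46828) = (588 - 10987)*(-29593) = -10399*(-29593) = 307737607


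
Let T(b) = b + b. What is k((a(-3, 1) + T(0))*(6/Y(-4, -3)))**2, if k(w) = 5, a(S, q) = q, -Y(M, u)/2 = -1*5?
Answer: 25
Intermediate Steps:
Y(M, u) = 10 (Y(M, u) = -(-2)*5 = -2*(-5) = 10)
T(b) = 2*b
k((a(-3, 1) + T(0))*(6/Y(-4, -3)))**2 = 5**2 = 25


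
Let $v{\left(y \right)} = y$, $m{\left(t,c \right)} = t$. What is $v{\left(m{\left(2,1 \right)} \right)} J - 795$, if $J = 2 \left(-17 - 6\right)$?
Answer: $-887$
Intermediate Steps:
$J = -46$ ($J = 2 \left(-23\right) = -46$)
$v{\left(m{\left(2,1 \right)} \right)} J - 795 = 2 \left(-46\right) - 795 = -92 - 795 = -887$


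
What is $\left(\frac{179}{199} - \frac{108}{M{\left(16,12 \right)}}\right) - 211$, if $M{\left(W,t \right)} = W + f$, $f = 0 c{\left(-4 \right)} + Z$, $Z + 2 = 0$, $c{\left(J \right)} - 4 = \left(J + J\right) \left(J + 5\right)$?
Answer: $- \frac{303416}{1393} \approx -217.81$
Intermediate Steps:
$c{\left(J \right)} = 4 + 2 J \left(5 + J\right)$ ($c{\left(J \right)} = 4 + \left(J + J\right) \left(J + 5\right) = 4 + 2 J \left(5 + J\right)$)
$Z = -2$ ($Z = -2 + 0 = -2$)
$f = -2$ ($f = 0 \left(4 + 2 \left(-4\right)^{2} + 10 \left(-4\right)\right) - 2 = 0 \left(4 + 2 \cdot 16 - 40\right) - 2 = 0 \left(4 + 32 - 40\right) - 2 = 0 \left(-4\right) - 2 = 0 - 2 = -2$)
$M{\left(W,t \right)} = -2 + W$ ($M{\left(W,t \right)} = W - 2 = -2 + W$)
$\left(\frac{179}{199} - \frac{108}{M{\left(16,12 \right)}}\right) - 211 = \left(\frac{179}{199} - \frac{108}{-2 + 16}\right) - 211 = \left(179 \cdot \frac{1}{199} - \frac{108}{14}\right) - 211 = \left(\frac{179}{199} - \frac{54}{7}\right) - 211 = - \frac{9493}{1393} - 211 = - \frac{303416}{1393}$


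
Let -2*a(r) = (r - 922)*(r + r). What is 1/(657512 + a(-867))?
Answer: -1/893551 ≈ -1.1191e-6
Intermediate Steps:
a(r) = -r*(-922 + r) (a(r) = -(r - 922)*(r + r)/2 = -(-922 + r)*2*r/2 = -r*(-922 + r))
1/(657512 + a(-867)) = 1/(657512 - 867*(922 - 1*(-867))) = 1/(657512 - 867*(922 + 867)) = 1/(657512 - 867*1789) = 1/(657512 - 1551063) = 1/(-893551) = -1/893551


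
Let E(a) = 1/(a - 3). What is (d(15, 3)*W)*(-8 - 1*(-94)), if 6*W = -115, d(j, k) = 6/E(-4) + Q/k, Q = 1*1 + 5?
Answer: 197800/3 ≈ 65933.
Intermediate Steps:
E(a) = 1/(-3 + a)
Q = 6 (Q = 1 + 5 = 6)
d(j, k) = -42 + 6/k (d(j, k) = 6/(1/(-3 - 4)) + 6/k = 6/(1/(-7)) + 6/k = 6/(-⅐) + 6/k = 6*(-7) + 6/k = -42 + 6/k)
W = -115/6 (W = (⅙)*(-115) = -115/6 ≈ -19.167)
(d(15, 3)*W)*(-8 - 1*(-94)) = ((-42 + 6/3)*(-115/6))*(-8 - 1*(-94)) = ((-42 + 6*(⅓))*(-115/6))*(-8 + 94) = ((-42 + 2)*(-115/6))*86 = -40*(-115/6)*86 = (2300/3)*86 = 197800/3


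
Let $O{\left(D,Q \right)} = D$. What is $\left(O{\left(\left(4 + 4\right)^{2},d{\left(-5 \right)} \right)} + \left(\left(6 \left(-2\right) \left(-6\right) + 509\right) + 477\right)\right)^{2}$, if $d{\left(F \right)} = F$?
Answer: $1258884$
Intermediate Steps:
$\left(O{\left(\left(4 + 4\right)^{2},d{\left(-5 \right)} \right)} + \left(\left(6 \left(-2\right) \left(-6\right) + 509\right) + 477\right)\right)^{2} = \left(\left(4 + 4\right)^{2} + \left(\left(6 \left(-2\right) \left(-6\right) + 509\right) + 477\right)\right)^{2} = \left(8^{2} + \left(\left(\left(-12\right) \left(-6\right) + 509\right) + 477\right)\right)^{2} = \left(64 + \left(\left(72 + 509\right) + 477\right)\right)^{2} = \left(64 + \left(581 + 477\right)\right)^{2} = \left(64 + 1058\right)^{2} = 1122^{2} = 1258884$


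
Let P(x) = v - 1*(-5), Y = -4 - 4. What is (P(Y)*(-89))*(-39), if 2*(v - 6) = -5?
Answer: 59007/2 ≈ 29504.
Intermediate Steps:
v = 7/2 (v = 6 + (½)*(-5) = 6 - 5/2 = 7/2 ≈ 3.5000)
Y = -8
P(x) = 17/2 (P(x) = 7/2 - 1*(-5) = 7/2 + 5 = 17/2)
(P(Y)*(-89))*(-39) = ((17/2)*(-89))*(-39) = -1513/2*(-39) = 59007/2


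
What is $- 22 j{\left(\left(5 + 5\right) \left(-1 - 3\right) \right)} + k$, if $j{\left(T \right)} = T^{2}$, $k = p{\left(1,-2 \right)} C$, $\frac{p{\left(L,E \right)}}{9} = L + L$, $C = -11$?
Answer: $-35398$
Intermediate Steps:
$p{\left(L,E \right)} = 18 L$ ($p{\left(L,E \right)} = 9 \left(L + L\right) = 9 \cdot 2 L = 18 L$)
$k = -198$ ($k = 18 \cdot 1 \left(-11\right) = 18 \left(-11\right) = -198$)
$- 22 j{\left(\left(5 + 5\right) \left(-1 - 3\right) \right)} + k = - 22 \left(\left(5 + 5\right) \left(-1 - 3\right)\right)^{2} - 198 = - 22 \left(10 \left(-4\right)\right)^{2} - 198 = - 22 \left(-40\right)^{2} - 198 = \left(-22\right) 1600 - 198 = -35200 - 198 = -35398$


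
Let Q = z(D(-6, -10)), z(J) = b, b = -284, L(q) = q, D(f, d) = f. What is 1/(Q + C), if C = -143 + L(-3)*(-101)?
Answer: -1/124 ≈ -0.0080645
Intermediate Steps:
z(J) = -284
Q = -284
C = 160 (C = -143 - 3*(-101) = -143 + 303 = 160)
1/(Q + C) = 1/(-284 + 160) = 1/(-124) = -1/124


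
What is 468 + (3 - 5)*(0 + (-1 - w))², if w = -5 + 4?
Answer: 468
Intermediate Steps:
w = -1
468 + (3 - 5)*(0 + (-1 - w))² = 468 + (3 - 5)*(0 + (-1 - 1*(-1)))² = 468 - 2*(0 + (-1 + 1))² = 468 - 2*(0 + 0)² = 468 - 2*0² = 468 - 2*0 = 468 + 0 = 468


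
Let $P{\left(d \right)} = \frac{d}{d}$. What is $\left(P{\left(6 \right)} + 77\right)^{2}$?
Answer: $6084$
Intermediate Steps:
$P{\left(d \right)} = 1$
$\left(P{\left(6 \right)} + 77\right)^{2} = \left(1 + 77\right)^{2} = 78^{2} = 6084$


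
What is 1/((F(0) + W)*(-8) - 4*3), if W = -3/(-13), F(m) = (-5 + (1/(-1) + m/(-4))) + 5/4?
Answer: 13/314 ≈ 0.041401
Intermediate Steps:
F(m) = -19/4 - m/4 (F(m) = (-5 + (1*(-1) + m*(-1/4))) + 5*(1/4) = (-5 + (-1 - m/4)) + 5/4 = (-6 - m/4) + 5/4 = -19/4 - m/4)
W = 3/13 (W = -3*(-1/13) = 3/13 ≈ 0.23077)
1/((F(0) + W)*(-8) - 4*3) = 1/(((-19/4 - 1/4*0) + 3/13)*(-8) - 4*3) = 1/(((-19/4 + 0) + 3/13)*(-8) - 12) = 1/((-19/4 + 3/13)*(-8) - 12) = 1/(-235/52*(-8) - 12) = 1/(470/13 - 12) = 1/(314/13) = 13/314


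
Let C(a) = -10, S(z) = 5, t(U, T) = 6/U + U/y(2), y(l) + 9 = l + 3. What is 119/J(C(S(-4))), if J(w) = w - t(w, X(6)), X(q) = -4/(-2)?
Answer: -10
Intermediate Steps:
y(l) = -6 + l (y(l) = -9 + (l + 3) = -9 + (3 + l) = -6 + l)
X(q) = 2 (X(q) = -4*(-1/2) = 2)
t(U, T) = 6/U - U/4 (t(U, T) = 6/U + U/(-6 + 2) = 6/U + U/(-4) = 6/U + U*(-1/4) = 6/U - U/4)
J(w) = -6/w + 5*w/4 (J(w) = w - (6/w - w/4) = w + (-6/w + w/4) = -6/w + 5*w/4)
119/J(C(S(-4))) = 119/(-6/(-10) + (5/4)*(-10)) = 119/(-6*(-1/10) - 25/2) = 119/(3/5 - 25/2) = 119/(-119/10) = 119*(-10/119) = -10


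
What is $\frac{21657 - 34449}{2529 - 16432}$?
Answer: $\frac{12792}{13903} \approx 0.92009$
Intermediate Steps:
$\frac{21657 - 34449}{2529 - 16432} = - \frac{12792}{-13903} = \left(-12792\right) \left(- \frac{1}{13903}\right) = \frac{12792}{13903}$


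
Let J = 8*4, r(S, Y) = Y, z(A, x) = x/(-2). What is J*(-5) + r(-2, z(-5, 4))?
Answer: -162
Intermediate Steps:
z(A, x) = -x/2 (z(A, x) = x*(-½) = -x/2)
J = 32
J*(-5) + r(-2, z(-5, 4)) = 32*(-5) - ½*4 = -160 - 2 = -162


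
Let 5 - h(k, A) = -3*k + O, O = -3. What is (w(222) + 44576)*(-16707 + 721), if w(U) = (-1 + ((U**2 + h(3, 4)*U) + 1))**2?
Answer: -45003722296840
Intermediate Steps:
h(k, A) = 8 + 3*k (h(k, A) = 5 - (-3*k - 3) = 5 - (-3 - 3*k) = 5 + (3 + 3*k) = 8 + 3*k)
w(U) = (U**2 + 17*U)**2 (w(U) = (-1 + ((U**2 + (8 + 3*3)*U) + 1))**2 = (-1 + ((U**2 + (8 + 9)*U) + 1))**2 = (-1 + ((U**2 + 17*U) + 1))**2 = (-1 + (1 + U**2 + 17*U))**2 = (U**2 + 17*U)**2)
(w(222) + 44576)*(-16707 + 721) = (222**2*(17 + 222)**2 + 44576)*(-16707 + 721) = (49284*239**2 + 44576)*(-15986) = (49284*57121 + 44576)*(-15986) = (2815151364 + 44576)*(-15986) = 2815195940*(-15986) = -45003722296840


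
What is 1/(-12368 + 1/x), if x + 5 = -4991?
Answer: -4996/61790529 ≈ -8.0854e-5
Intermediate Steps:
x = -4996 (x = -5 - 4991 = -4996)
1/(-12368 + 1/x) = 1/(-12368 + 1/(-4996)) = 1/(-12368 - 1/4996) = 1/(-61790529/4996) = -4996/61790529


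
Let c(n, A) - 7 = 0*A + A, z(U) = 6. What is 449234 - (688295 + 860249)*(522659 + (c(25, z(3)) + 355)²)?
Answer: -1019070031918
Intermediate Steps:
c(n, A) = 7 + A (c(n, A) = 7 + (0*A + A) = 7 + (0 + A) = 7 + A)
449234 - (688295 + 860249)*(522659 + (c(25, z(3)) + 355)²) = 449234 - (688295 + 860249)*(522659 + ((7 + 6) + 355)²) = 449234 - 1548544*(522659 + (13 + 355)²) = 449234 - 1548544*(522659 + 368²) = 449234 - 1548544*(522659 + 135424) = 449234 - 1548544*658083 = 449234 - 1*1019070481152 = 449234 - 1019070481152 = -1019070031918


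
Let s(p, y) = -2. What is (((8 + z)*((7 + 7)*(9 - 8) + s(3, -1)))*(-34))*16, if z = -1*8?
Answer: 0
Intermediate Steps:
z = -8
(((8 + z)*((7 + 7)*(9 - 8) + s(3, -1)))*(-34))*16 = (((8 - 8)*((7 + 7)*(9 - 8) - 2))*(-34))*16 = ((0*(14*1 - 2))*(-34))*16 = ((0*(14 - 2))*(-34))*16 = ((0*12)*(-34))*16 = (0*(-34))*16 = 0*16 = 0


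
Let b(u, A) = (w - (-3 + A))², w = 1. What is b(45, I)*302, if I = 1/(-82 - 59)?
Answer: 96405950/19881 ≈ 4849.1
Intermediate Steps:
I = -1/141 (I = 1/(-141) = -1/141 ≈ -0.0070922)
b(u, A) = (4 - A)² (b(u, A) = (1 - (-3 + A))² = (1 + (3 - A))² = (4 - A)²)
b(45, I)*302 = (4 - 1*(-1/141))²*302 = (4 + 1/141)²*302 = (565/141)²*302 = (319225/19881)*302 = 96405950/19881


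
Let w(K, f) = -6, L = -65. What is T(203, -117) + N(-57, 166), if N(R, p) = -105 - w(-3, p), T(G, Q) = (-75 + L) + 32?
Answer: -207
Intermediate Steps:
T(G, Q) = -108 (T(G, Q) = (-75 - 65) + 32 = -140 + 32 = -108)
N(R, p) = -99 (N(R, p) = -105 - 1*(-6) = -105 + 6 = -99)
T(203, -117) + N(-57, 166) = -108 - 99 = -207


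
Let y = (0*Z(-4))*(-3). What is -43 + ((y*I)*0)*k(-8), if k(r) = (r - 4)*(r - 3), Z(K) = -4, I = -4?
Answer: -43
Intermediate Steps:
k(r) = (-4 + r)*(-3 + r)
y = 0 (y = (0*(-4))*(-3) = 0*(-3) = 0)
-43 + ((y*I)*0)*k(-8) = -43 + ((0*(-4))*0)*(12 + (-8)**2 - 7*(-8)) = -43 + (0*0)*(12 + 64 + 56) = -43 + 0*132 = -43 + 0 = -43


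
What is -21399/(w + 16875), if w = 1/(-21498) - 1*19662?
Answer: 460035702/59914927 ≈ 7.6781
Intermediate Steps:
w = -422693677/21498 (w = -1/21498 - 19662 = -422693677/21498 ≈ -19662.)
-21399/(w + 16875) = -21399/(-422693677/21498 + 16875) = -21399/(-59914927/21498) = -21399*(-21498/59914927) = 460035702/59914927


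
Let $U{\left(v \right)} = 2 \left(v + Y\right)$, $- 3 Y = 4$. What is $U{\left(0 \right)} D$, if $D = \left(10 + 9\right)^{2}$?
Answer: $- \frac{2888}{3} \approx -962.67$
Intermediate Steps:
$Y = - \frac{4}{3}$ ($Y = \left(- \frac{1}{3}\right) 4 = - \frac{4}{3} \approx -1.3333$)
$D = 361$ ($D = 19^{2} = 361$)
$U{\left(v \right)} = - \frac{8}{3} + 2 v$ ($U{\left(v \right)} = 2 \left(v - \frac{4}{3}\right) = 2 \left(- \frac{4}{3} + v\right) = - \frac{8}{3} + 2 v$)
$U{\left(0 \right)} D = \left(- \frac{8}{3} + 2 \cdot 0\right) 361 = \left(- \frac{8}{3} + 0\right) 361 = \left(- \frac{8}{3}\right) 361 = - \frac{2888}{3}$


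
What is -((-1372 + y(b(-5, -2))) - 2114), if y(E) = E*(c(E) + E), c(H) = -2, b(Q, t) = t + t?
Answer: 3462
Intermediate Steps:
b(Q, t) = 2*t
y(E) = E*(-2 + E)
-((-1372 + y(b(-5, -2))) - 2114) = -((-1372 + (2*(-2))*(-2 + 2*(-2))) - 2114) = -((-1372 - 4*(-2 - 4)) - 2114) = -((-1372 - 4*(-6)) - 2114) = -((-1372 + 24) - 2114) = -(-1348 - 2114) = -1*(-3462) = 3462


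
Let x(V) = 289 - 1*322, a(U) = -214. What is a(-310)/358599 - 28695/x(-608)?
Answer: 3429997081/3944589 ≈ 869.54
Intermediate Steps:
x(V) = -33 (x(V) = 289 - 322 = -33)
a(-310)/358599 - 28695/x(-608) = -214/358599 - 28695/(-33) = -214*1/358599 - 28695*(-1/33) = -214/358599 + 9565/11 = 3429997081/3944589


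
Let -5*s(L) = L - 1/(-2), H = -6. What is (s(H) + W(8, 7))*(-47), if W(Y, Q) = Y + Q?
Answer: -7567/10 ≈ -756.70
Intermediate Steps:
W(Y, Q) = Q + Y
s(L) = -⅒ - L/5 (s(L) = -(L - 1/(-2))/5 = -(L - 1*(-½))/5 = -(L + ½)/5 = -(½ + L)/5 = -⅒ - L/5)
(s(H) + W(8, 7))*(-47) = ((-⅒ - ⅕*(-6)) + (7 + 8))*(-47) = ((-⅒ + 6/5) + 15)*(-47) = (11/10 + 15)*(-47) = (161/10)*(-47) = -7567/10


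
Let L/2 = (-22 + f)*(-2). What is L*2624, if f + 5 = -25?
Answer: 545792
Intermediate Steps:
f = -30 (f = -5 - 25 = -30)
L = 208 (L = 2*((-22 - 30)*(-2)) = 2*(-52*(-2)) = 2*104 = 208)
L*2624 = 208*2624 = 545792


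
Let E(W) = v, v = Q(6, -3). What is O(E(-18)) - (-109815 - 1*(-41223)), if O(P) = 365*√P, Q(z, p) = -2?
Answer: 68592 + 365*I*√2 ≈ 68592.0 + 516.19*I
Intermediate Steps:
v = -2
E(W) = -2
O(E(-18)) - (-109815 - 1*(-41223)) = 365*√(-2) - (-109815 - 1*(-41223)) = 365*(I*√2) - (-109815 + 41223) = 365*I*√2 - 1*(-68592) = 365*I*√2 + 68592 = 68592 + 365*I*√2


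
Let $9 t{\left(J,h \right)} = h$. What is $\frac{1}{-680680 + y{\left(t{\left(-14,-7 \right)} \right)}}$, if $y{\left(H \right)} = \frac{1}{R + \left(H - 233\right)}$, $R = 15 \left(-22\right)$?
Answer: $- \frac{5074}{3453770329} \approx -1.4691 \cdot 10^{-6}$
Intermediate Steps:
$R = -330$
$t{\left(J,h \right)} = \frac{h}{9}$
$y{\left(H \right)} = \frac{1}{-563 + H}$ ($y{\left(H \right)} = \frac{1}{-330 + \left(H - 233\right)} = \frac{1}{-330 + \left(-233 + H\right)} = \frac{1}{-563 + H}$)
$\frac{1}{-680680 + y{\left(t{\left(-14,-7 \right)} \right)}} = \frac{1}{-680680 + \frac{1}{-563 + \frac{1}{9} \left(-7\right)}} = \frac{1}{-680680 + \frac{1}{-563 - \frac{7}{9}}} = \frac{1}{-680680 + \frac{1}{- \frac{5074}{9}}} = \frac{1}{-680680 - \frac{9}{5074}} = \frac{1}{- \frac{3453770329}{5074}} = - \frac{5074}{3453770329}$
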